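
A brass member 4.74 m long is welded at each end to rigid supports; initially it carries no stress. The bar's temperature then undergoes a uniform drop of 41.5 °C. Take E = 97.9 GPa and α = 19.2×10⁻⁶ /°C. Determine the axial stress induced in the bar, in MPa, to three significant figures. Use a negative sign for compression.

78.0 MPa

Free thermal expansion αLΔT = 19.2e-6 · 4740 · -41.5 = -3.777 mm.
The walls impose strain ε = −(-3.777)/4740 = 7.9680e-04; σ = Eε = 97900 · 7.9680e-04 = 78.01 MPa.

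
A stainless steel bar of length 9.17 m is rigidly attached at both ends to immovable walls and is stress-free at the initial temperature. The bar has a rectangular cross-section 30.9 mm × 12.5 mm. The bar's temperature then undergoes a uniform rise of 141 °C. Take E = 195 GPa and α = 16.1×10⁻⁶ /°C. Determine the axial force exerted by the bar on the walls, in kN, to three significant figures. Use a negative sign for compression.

-171 kN

Free thermal expansion αLΔT = 16.1e-6 · 9170 · 141 = 20.82 mm.
The walls impose strain ε = −(20.82)/9170 = -2.2701e-03; σ = Eε = 195000 · -2.2701e-03 = -442.7 MPa.
Wall reaction R = σ·A = -442.7·386.2 = -171000 N = -171 kN.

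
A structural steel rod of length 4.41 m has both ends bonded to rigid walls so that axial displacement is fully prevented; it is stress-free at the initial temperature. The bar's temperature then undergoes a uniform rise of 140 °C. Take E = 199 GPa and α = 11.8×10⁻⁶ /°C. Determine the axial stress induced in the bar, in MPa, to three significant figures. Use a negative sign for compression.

Free thermal expansion αLΔT = 11.8e-6 · 4410 · 140 = 7.285 mm.
The walls impose strain ε = −(7.285)/4410 = -1.6520e-03; σ = Eε = 199000 · -1.6520e-03 = -328.7 MPa.

-329 MPa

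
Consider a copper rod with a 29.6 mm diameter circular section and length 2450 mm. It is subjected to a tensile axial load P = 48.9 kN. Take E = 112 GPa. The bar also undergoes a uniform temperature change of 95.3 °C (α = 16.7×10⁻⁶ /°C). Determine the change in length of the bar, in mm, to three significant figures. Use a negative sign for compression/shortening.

5.45 mm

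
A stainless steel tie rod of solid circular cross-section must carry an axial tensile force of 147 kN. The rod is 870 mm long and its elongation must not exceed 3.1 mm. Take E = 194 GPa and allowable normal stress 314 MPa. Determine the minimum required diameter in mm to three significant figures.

24.4 mm

Required area A ≥ P/σ_allow = 147000/314 = 468.2 mm².
For a solid circular section, d ≥ √(4A/π) = 24.41 mm.
Elongation limit: A ≥ PL/(Eδ_allow) = 147000·870/(194000·3.1) = 212.7 mm² ⇒ d ≥ 16.45 mm.
The stress limit governs.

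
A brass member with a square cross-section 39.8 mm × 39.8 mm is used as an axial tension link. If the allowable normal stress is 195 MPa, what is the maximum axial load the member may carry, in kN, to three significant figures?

A = 1584 mm².
P_max = σ_allow · A = 195 · 1584 = 308900 N = 308.9 kN.

309 kN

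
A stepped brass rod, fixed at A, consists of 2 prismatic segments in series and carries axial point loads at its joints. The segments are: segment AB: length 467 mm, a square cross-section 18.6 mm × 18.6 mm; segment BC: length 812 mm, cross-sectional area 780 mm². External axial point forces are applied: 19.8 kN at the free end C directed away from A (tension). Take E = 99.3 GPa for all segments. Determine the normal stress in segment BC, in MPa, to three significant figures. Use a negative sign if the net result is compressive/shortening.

Internal axial forces (sectioning from the free end, tension +): N_BC = 19.8 kN, N_AB = 19.8 kN.
σ_BC = N_BC/A_BC = 19800/780 = 25.38 MPa.

25.4 MPa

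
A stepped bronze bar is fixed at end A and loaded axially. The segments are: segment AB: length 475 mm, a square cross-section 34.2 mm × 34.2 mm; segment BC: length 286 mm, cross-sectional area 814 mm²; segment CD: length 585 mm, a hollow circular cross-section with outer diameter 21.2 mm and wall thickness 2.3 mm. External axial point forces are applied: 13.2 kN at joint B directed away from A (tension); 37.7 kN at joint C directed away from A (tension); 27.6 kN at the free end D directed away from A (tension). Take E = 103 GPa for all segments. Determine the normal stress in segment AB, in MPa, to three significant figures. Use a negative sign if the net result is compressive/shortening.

67.1 MPa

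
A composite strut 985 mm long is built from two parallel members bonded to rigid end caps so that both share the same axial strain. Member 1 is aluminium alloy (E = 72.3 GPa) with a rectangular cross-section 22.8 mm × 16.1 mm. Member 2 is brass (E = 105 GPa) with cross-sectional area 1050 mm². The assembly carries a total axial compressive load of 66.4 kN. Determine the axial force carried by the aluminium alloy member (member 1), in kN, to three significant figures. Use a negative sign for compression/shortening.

-12.9 kN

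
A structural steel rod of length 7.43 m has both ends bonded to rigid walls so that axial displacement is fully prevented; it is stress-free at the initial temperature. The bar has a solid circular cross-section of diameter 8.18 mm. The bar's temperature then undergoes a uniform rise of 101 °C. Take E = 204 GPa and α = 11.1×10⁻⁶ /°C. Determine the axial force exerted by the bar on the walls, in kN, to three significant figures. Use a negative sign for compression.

-12.0 kN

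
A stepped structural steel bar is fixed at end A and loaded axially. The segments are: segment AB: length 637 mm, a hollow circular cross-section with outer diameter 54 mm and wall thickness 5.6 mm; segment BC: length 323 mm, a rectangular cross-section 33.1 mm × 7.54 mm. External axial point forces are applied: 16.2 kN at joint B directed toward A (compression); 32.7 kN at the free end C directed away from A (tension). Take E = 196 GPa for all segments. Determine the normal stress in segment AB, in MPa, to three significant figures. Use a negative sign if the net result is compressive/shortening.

Internal axial forces (sectioning from the free end, tension +): N_BC = 32.7 kN, N_AB = 16.5 kN.
A_AB = 851.5 mm².
σ_AB = N_AB/A_AB = 16500/851.5 = 19.38 MPa.

19.4 MPa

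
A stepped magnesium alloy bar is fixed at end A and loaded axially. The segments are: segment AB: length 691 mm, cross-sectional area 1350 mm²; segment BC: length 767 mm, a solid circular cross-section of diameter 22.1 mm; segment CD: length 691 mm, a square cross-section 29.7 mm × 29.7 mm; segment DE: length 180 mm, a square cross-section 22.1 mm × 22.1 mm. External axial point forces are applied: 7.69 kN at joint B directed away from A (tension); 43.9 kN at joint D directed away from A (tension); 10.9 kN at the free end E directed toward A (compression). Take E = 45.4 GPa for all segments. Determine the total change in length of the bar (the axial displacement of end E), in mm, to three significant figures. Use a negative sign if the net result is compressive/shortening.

Internal axial forces (sectioning from the free end, tension +): N_DE = -10.9 kN, N_CD = 33 kN, N_BC = 33 kN, N_AB = 40.69 kN.
A_BC = 383.6 mm².
A_CD = 882.1 mm².
A_DE = 488.4 mm².
δ_AB = 40690·691/(1350·45400) = 0.4588 mm
δ_BC = 33000·767/(383.6·45400) = 1.453 mm
δ_CD = 33000·691/(882.1·45400) = 0.5694 mm
δ_DE = -10900·180/(488.4·45400) = -0.08848 mm
δ = Σδ_i = 2.393 mm.

2.39 mm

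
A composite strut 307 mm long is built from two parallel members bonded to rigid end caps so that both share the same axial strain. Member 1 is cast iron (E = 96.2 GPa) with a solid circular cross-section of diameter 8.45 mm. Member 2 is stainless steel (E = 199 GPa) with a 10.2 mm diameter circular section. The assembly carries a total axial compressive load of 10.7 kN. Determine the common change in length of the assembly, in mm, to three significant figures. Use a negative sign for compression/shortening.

A_1 = 56.08 mm².
A_2 = 81.71 mm².
Equal strain + equilibrium ⇒ each member carries load in proportion to AE: A₁E₁ = 5395000 N, A₂E₂ = 16260000 N, ΣAE = 21660000 N.
δ = PL/ΣAE = -10700·307/21660000 = -0.1517 mm.

-0.152 mm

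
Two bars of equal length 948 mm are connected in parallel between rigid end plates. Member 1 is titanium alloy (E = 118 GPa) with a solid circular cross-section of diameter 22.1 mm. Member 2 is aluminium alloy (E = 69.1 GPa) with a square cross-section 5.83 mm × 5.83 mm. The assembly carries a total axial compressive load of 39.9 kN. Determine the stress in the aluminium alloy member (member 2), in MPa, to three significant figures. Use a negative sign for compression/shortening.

A_1 = 383.6 mm².
A_2 = 33.99 mm².
Equal strain + equilibrium ⇒ each member carries load in proportion to AE: A₁E₁ = 45260000 N, A₂E₂ = 2349000 N, ΣAE = 47610000 N.
σ₂ = P·E₂/ΣAE = -39900·69100/47610000 = -57.91 MPa.

-57.9 MPa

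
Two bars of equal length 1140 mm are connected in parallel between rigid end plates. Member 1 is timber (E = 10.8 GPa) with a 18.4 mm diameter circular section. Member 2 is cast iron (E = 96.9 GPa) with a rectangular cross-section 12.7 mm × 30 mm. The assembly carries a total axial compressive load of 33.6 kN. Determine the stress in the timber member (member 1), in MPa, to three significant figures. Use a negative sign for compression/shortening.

A_1 = 265.9 mm².
A_2 = 381 mm².
Equal strain + equilibrium ⇒ each member carries load in proportion to AE: A₁E₁ = 2872000 N, A₂E₂ = 36920000 N, ΣAE = 39790000 N.
σ₁ = P·E₁/ΣAE = -33600·10800/39790000 = -9.12 MPa.

-9.12 MPa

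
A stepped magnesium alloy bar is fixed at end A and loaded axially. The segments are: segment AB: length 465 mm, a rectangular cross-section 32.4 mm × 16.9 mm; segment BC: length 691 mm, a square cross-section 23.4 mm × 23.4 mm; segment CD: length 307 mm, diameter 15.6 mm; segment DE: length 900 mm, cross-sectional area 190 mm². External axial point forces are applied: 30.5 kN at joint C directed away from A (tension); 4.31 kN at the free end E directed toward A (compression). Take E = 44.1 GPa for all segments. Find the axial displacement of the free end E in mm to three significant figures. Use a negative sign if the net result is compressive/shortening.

0.634 mm

Internal axial forces (sectioning from the free end, tension +): N_DE = -4.31 kN, N_CD = -4.31 kN, N_BC = 26.19 kN, N_AB = 26.19 kN.
A_AB = 547.6 mm².
A_BC = 547.6 mm².
A_CD = 191.1 mm².
δ_AB = 26190·465/(547.6·44100) = 0.5043 mm
δ_BC = 26190·691/(547.6·44100) = 0.7495 mm
δ_CD = -4310·307/(191.1·44100) = -0.157 mm
δ_DE = -4310·900/(190·44100) = -0.4629 mm
δ = Σδ_i = 0.6339 mm.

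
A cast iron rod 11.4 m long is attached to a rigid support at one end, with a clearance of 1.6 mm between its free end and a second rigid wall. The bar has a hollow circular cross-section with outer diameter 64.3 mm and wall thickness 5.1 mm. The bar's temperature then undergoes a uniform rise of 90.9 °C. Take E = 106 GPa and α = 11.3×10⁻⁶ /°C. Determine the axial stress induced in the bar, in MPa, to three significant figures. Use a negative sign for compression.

-94.0 MPa

Free thermal expansion αLΔT = 11.3e-6 · 11400 · 90.9 = 11.71 mm.
The walls engage after the gap closes; constrained expansion = 11.71 − 1.6 = 10.11 mm.
The walls impose strain ε = −(10.11)/11400 = -8.8682e-04; σ = Eε = 106000 · -8.8682e-04 = -94 MPa.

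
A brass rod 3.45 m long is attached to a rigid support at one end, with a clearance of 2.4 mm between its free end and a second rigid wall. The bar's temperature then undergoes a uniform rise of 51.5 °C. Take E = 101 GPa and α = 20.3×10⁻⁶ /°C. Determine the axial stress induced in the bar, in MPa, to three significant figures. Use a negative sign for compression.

Free thermal expansion αLΔT = 20.3e-6 · 3450 · 51.5 = 3.607 mm.
The walls engage after the gap closes; constrained expansion = 3.607 − 2.4 = 1.207 mm.
The walls impose strain ε = −(1.207)/3450 = -3.4980e-04; σ = Eε = 101000 · -3.4980e-04 = -35.33 MPa.

-35.3 MPa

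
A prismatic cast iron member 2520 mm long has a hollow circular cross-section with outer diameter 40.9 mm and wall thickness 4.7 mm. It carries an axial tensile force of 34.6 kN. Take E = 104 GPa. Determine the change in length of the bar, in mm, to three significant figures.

1.57 mm

A = 534.5 mm².
δ_mech = NL/(AE) = 34600·2520/(534.5·104000) = 1.569 mm.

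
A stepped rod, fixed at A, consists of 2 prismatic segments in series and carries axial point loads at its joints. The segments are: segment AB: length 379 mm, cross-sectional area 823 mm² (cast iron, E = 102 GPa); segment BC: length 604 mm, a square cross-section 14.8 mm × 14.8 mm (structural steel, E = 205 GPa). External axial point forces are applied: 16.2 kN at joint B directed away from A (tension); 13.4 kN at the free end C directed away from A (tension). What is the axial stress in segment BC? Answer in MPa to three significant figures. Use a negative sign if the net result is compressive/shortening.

61.2 MPa

Internal axial forces (sectioning from the free end, tension +): N_BC = 13.4 kN, N_AB = 29.6 kN.
A_BC = 219 mm².
σ_BC = N_BC/A_BC = 13400/219 = 61.18 MPa.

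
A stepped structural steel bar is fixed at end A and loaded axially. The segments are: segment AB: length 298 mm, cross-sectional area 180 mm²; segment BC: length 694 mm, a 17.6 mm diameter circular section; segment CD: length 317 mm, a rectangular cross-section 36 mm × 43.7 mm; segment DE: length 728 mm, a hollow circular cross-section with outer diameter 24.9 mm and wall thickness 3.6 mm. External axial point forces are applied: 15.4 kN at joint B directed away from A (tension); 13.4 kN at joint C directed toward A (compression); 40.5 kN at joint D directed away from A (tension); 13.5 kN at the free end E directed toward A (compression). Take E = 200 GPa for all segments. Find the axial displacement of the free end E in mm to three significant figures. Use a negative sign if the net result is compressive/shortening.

Internal axial forces (sectioning from the free end, tension +): N_DE = -13.5 kN, N_CD = 27 kN, N_BC = 13.6 kN, N_AB = 29 kN.
A_BC = 243.3 mm².
A_CD = 1573 mm².
A_DE = 240.9 mm².
δ_AB = 29000·298/(180·200000) = 0.2401 mm
δ_BC = 13600·694/(243.3·200000) = 0.194 mm
δ_CD = 27000·317/(1573·200000) = 0.0272 mm
δ_DE = -13500·728/(240.9·200000) = -0.204 mm
δ = Σδ_i = 0.2572 mm.

0.257 mm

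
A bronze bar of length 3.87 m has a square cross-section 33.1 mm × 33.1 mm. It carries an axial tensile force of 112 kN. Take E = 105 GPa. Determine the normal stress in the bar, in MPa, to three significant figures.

A = 1096 mm².
σ = N/A = 112000/1096 = 102.2 MPa.

102 MPa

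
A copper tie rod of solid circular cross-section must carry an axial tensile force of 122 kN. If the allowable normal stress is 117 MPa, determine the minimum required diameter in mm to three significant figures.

Required area A ≥ P/σ_allow = 122000/117 = 1043 mm².
For a solid circular section, d ≥ √(4A/π) = 36.44 mm.

36.4 mm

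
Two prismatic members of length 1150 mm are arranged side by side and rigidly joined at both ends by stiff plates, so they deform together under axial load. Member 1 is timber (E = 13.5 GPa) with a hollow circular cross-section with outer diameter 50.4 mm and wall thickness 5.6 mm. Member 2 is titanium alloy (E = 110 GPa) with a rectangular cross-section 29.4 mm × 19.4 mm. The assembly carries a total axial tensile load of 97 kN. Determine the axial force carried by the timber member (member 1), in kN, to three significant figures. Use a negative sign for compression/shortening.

14.1 kN

A_1 = 788.2 mm².
A_2 = 570.4 mm².
Equal strain + equilibrium ⇒ each member carries load in proportion to AE: A₁E₁ = 10640000 N, A₂E₂ = 62740000 N, ΣAE = 73380000 N.
F₁ = P·A₁E₁/ΣAE = 97000·10640000/73380000 = 14070 N.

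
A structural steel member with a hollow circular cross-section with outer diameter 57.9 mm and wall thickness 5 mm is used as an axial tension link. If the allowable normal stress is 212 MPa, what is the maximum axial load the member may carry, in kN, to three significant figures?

176 kN

A = 831 mm².
P_max = σ_allow · A = 212 · 831 = 176200 N = 176.2 kN.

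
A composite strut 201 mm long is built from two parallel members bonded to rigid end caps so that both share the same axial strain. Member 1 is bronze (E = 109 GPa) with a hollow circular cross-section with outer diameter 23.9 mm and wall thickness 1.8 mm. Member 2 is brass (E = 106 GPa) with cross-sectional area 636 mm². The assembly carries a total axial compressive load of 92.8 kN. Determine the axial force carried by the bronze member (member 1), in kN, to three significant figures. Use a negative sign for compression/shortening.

A_1 = 125 mm².
Equal strain + equilibrium ⇒ each member carries load in proportion to AE: A₁E₁ = 13620000 N, A₂E₂ = 67420000 N, ΣAE = 81040000 N.
F₁ = P·A₁E₁/ΣAE = -92800·13620000/81040000 = -15600 N.

-15.6 kN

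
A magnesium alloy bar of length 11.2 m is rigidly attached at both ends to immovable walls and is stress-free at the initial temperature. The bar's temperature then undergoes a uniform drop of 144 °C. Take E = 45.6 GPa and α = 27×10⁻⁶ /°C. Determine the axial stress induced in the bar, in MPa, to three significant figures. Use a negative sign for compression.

177 MPa

Free thermal expansion αLΔT = 27e-6 · 11200 · -144 = -43.55 mm.
The walls impose strain ε = −(-43.55)/11200 = 3.8880e-03; σ = Eε = 45600 · 3.8880e-03 = 177.3 MPa.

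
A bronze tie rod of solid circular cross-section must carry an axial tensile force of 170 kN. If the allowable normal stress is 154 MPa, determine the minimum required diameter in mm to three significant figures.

Required area A ≥ P/σ_allow = 170000/154 = 1104 mm².
For a solid circular section, d ≥ √(4A/π) = 37.49 mm.

37.5 mm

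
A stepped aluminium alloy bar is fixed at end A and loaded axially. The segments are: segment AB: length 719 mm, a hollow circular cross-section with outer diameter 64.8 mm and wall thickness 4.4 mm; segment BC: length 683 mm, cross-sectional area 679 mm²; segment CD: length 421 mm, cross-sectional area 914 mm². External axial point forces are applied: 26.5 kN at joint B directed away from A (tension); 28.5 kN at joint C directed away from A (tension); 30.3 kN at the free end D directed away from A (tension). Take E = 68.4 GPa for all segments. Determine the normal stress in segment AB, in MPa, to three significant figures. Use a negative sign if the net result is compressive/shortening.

102 MPa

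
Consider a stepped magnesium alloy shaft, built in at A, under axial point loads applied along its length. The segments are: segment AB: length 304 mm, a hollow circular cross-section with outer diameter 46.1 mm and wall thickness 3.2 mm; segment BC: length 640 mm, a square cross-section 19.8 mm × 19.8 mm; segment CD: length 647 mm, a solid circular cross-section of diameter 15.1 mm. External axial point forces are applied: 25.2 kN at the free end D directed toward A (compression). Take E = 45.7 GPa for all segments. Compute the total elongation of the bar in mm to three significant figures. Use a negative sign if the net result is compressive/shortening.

-3.28 mm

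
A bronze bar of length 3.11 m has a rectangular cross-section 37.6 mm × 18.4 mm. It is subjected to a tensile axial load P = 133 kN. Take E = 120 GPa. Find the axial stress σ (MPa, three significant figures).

192 MPa

A = 691.8 mm².
σ = N/A = 133000/691.8 = 192.2 MPa.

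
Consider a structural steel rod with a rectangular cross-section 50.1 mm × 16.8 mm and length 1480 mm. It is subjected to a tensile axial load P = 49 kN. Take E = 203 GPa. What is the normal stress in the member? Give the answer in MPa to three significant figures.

58.2 MPa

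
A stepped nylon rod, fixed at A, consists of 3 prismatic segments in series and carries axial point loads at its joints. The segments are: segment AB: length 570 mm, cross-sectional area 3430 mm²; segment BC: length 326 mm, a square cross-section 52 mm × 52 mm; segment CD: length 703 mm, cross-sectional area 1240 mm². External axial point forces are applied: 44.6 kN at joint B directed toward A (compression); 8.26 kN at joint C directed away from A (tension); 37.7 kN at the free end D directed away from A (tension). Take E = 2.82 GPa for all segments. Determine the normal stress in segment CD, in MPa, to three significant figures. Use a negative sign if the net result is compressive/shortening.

Internal axial forces (sectioning from the free end, tension +): N_CD = 37.7 kN, N_BC = 45.96 kN, N_AB = 1.36 kN.
σ_CD = N_CD/A_CD = 37700/1240 = 30.4 MPa.

30.4 MPa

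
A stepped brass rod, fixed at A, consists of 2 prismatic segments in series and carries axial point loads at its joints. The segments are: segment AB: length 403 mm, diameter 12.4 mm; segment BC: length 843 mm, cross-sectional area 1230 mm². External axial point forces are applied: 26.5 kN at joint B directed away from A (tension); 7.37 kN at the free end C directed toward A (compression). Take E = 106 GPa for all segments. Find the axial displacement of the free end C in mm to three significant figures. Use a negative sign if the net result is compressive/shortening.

Internal axial forces (sectioning from the free end, tension +): N_BC = -7.37 kN, N_AB = 19.13 kN.
A_AB = 120.8 mm².
δ_AB = 19130·403/(120.8·106000) = 0.6023 mm
δ_BC = -7370·843/(1230·106000) = -0.04765 mm
δ = Σδ_i = 0.5546 mm.

0.555 mm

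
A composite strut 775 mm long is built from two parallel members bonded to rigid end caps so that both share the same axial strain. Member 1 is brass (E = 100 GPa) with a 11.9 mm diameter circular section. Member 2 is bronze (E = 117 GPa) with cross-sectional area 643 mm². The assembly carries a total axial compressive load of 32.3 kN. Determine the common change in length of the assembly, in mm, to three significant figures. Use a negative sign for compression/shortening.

A_1 = 111.2 mm².
Equal strain + equilibrium ⇒ each member carries load in proportion to AE: A₁E₁ = 11120000 N, A₂E₂ = 75230000 N, ΣAE = 86350000 N.
δ = PL/ΣAE = -32300·775/86350000 = -0.2899 mm.

-0.290 mm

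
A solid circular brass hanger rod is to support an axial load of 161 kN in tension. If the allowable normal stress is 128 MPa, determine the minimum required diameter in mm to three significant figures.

40.0 mm

Required area A ≥ P/σ_allow = 161000/128 = 1258 mm².
For a solid circular section, d ≥ √(4A/π) = 40.02 mm.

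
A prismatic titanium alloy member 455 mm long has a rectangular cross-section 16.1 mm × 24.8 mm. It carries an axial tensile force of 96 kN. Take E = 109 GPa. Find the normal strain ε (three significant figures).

0.00221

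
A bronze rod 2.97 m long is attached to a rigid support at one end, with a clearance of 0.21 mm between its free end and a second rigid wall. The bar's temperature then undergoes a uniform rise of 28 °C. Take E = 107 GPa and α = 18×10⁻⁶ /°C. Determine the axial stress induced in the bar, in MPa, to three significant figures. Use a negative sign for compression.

Free thermal expansion αLΔT = 18e-6 · 2970 · 28 = 1.497 mm.
The walls engage after the gap closes; constrained expansion = 1.497 − 0.21 = 1.287 mm.
The walls impose strain ε = −(1.287)/2970 = -4.3329e-04; σ = Eε = 107000 · -4.3329e-04 = -46.36 MPa.

-46.4 MPa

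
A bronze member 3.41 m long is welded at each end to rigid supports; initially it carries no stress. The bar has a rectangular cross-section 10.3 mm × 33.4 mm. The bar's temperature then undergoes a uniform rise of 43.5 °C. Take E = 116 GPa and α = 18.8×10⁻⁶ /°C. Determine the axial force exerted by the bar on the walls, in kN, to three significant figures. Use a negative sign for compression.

Free thermal expansion αLΔT = 18.8e-6 · 3410 · 43.5 = 2.789 mm.
The walls impose strain ε = −(2.789)/3410 = -8.1780e-04; σ = Eε = 116000 · -8.1780e-04 = -94.86 MPa.
Wall reaction R = σ·A = -94.86·344 = -32640 N = -32.64 kN.

-32.6 kN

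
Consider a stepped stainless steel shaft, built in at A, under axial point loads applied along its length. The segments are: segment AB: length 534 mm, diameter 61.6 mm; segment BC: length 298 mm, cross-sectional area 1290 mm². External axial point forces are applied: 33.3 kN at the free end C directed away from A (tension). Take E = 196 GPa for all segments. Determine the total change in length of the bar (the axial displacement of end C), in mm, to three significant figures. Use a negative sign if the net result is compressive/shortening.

0.0697 mm

Internal axial forces (sectioning from the free end, tension +): N_BC = 33.3 kN, N_AB = 33.3 kN.
A_AB = 2980 mm².
δ_AB = 33300·534/(2980·196000) = 0.03044 mm
δ_BC = 33300·298/(1290·196000) = 0.03925 mm
δ = Σδ_i = 0.06969 mm.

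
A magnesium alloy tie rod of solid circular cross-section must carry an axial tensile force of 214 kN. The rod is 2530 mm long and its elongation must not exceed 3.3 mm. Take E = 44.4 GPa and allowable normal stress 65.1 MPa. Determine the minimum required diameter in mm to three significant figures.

68.6 mm

Required area A ≥ P/σ_allow = 214000/65.1 = 3287 mm².
For a solid circular section, d ≥ √(4A/π) = 64.7 mm.
Elongation limit: A ≥ PL/(Eδ_allow) = 214000·2530/(44400·3.3) = 3695 mm² ⇒ d ≥ 68.59 mm.
The elongation limit governs.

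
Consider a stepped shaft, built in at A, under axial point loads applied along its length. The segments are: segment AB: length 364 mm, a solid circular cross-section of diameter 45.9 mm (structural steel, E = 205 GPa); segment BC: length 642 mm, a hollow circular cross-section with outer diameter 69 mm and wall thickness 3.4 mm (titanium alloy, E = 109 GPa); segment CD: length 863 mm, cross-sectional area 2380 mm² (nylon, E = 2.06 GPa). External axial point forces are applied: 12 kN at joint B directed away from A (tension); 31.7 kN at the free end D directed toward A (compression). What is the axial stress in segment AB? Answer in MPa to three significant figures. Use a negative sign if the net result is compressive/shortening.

Internal axial forces (sectioning from the free end, tension +): N_CD = -31.7 kN, N_BC = -31.7 kN, N_AB = -19.7 kN.
A_AB = 1655 mm².
σ_AB = N_AB/A_AB = -19700/1655 = -11.91 MPa.

-11.9 MPa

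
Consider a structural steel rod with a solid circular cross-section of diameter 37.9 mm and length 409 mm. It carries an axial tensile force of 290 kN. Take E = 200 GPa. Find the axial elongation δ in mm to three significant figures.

0.526 mm

A = 1128 mm².
δ_mech = NL/(AE) = 290000·409/(1128·200000) = 0.5257 mm.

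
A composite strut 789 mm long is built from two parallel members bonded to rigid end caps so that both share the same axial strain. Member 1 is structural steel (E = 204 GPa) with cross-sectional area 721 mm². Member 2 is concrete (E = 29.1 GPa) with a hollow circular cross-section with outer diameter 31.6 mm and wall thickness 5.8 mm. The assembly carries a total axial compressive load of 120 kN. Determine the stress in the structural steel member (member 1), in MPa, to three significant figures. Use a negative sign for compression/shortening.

-152 MPa

A_2 = 470.1 mm².
Equal strain + equilibrium ⇒ each member carries load in proportion to AE: A₁E₁ = 147100000 N, A₂E₂ = 13680000 N, ΣAE = 160800000 N.
σ₁ = P·E₁/ΣAE = -120000·204000/160800000 = -152.3 MPa.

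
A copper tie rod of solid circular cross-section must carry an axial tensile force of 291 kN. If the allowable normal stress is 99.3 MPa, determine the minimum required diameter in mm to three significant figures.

Required area A ≥ P/σ_allow = 291000/99.3 = 2931 mm².
For a solid circular section, d ≥ √(4A/π) = 61.08 mm.

61.1 mm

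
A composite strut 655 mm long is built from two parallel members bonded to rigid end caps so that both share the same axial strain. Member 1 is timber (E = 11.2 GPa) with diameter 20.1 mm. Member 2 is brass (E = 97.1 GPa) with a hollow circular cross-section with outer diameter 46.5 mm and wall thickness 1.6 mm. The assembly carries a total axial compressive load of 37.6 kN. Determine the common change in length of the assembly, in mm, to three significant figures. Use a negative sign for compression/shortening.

-0.967 mm

A_1 = 317.3 mm².
A_2 = 225.7 mm².
Equal strain + equilibrium ⇒ each member carries load in proportion to AE: A₁E₁ = 3554000 N, A₂E₂ = 21910000 N, ΣAE = 25470000 N.
δ = PL/ΣAE = -37600·655/25470000 = -0.967 mm.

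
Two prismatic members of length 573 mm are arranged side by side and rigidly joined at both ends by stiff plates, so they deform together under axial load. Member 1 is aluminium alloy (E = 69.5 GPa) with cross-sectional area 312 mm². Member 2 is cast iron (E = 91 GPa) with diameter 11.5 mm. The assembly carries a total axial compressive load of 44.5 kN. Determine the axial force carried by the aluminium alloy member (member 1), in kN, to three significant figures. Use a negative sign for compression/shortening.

A_2 = 103.9 mm².
Equal strain + equilibrium ⇒ each member carries load in proportion to AE: A₁E₁ = 21680000 N, A₂E₂ = 9452000 N, ΣAE = 31140000 N.
F₁ = P·A₁E₁/ΣAE = -44500·21680000/31140000 = -30990 N.

-31.0 kN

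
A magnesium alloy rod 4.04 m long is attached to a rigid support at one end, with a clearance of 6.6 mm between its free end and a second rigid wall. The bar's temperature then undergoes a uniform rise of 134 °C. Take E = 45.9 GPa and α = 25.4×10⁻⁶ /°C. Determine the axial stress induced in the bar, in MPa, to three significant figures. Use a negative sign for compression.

-81.2 MPa

Free thermal expansion αLΔT = 25.4e-6 · 4040 · 134 = 13.75 mm.
The walls engage after the gap closes; constrained expansion = 13.75 − 6.6 = 7.151 mm.
The walls impose strain ε = −(7.151)/4040 = -1.7699e-03; σ = Eε = 45900 · -1.7699e-03 = -81.24 MPa.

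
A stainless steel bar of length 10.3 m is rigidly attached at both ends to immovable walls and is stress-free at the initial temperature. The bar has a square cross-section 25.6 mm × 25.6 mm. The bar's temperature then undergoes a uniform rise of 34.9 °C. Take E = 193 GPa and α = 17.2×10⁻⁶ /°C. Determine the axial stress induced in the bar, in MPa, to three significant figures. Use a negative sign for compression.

Free thermal expansion αLΔT = 17.2e-6 · 10300 · 34.9 = 6.183 mm.
The walls impose strain ε = −(6.183)/10300 = -6.0028e-04; σ = Eε = 193000 · -6.0028e-04 = -115.9 MPa.

-116 MPa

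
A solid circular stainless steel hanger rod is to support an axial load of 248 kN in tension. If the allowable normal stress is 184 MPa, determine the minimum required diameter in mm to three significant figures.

Required area A ≥ P/σ_allow = 248000/184 = 1348 mm².
For a solid circular section, d ≥ √(4A/π) = 41.43 mm.

41.4 mm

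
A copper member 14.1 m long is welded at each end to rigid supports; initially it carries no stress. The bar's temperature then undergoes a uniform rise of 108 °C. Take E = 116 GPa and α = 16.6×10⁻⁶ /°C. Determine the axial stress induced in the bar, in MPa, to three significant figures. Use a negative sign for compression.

-208 MPa

Free thermal expansion αLΔT = 16.6e-6 · 14100 · 108 = 25.28 mm.
The walls impose strain ε = −(25.28)/14100 = -1.7928e-03; σ = Eε = 116000 · -1.7928e-03 = -208 MPa.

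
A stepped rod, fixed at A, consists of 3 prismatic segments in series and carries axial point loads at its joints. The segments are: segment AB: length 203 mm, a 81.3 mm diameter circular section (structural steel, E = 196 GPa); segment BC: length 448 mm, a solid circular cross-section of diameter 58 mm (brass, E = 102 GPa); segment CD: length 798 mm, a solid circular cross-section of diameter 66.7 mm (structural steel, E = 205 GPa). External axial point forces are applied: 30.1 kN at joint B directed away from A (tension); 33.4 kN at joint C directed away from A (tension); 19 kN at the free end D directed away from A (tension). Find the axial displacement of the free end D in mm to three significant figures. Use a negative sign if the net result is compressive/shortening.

0.125 mm

Internal axial forces (sectioning from the free end, tension +): N_CD = 19 kN, N_BC = 52.4 kN, N_AB = 82.5 kN.
A_AB = 5191 mm².
A_BC = 2642 mm².
A_CD = 3494 mm².
δ_AB = 82500·203/(5191·196000) = 0.01646 mm
δ_BC = 52400·448/(2642·102000) = 0.08711 mm
δ_CD = 19000·798/(3494·205000) = 0.02117 mm
δ = Σδ_i = 0.1247 mm.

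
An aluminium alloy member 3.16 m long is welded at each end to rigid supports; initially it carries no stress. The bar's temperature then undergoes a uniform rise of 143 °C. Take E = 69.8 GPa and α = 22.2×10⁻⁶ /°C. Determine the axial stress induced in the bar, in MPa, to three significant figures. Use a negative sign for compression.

-222 MPa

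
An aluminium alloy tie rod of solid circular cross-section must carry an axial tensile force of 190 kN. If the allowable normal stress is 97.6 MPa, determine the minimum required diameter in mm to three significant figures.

Required area A ≥ P/σ_allow = 190000/97.6 = 1947 mm².
For a solid circular section, d ≥ √(4A/π) = 49.79 mm.

49.8 mm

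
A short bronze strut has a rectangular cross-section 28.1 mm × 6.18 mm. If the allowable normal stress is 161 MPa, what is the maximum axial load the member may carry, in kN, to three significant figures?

28.0 kN

A = 173.7 mm².
P_max = σ_allow · A = 161 · 173.7 = 27960 N = 27.96 kN.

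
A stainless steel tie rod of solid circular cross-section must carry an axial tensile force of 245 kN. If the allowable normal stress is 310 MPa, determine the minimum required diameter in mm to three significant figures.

Required area A ≥ P/σ_allow = 245000/310 = 790.3 mm².
For a solid circular section, d ≥ √(4A/π) = 31.72 mm.

31.7 mm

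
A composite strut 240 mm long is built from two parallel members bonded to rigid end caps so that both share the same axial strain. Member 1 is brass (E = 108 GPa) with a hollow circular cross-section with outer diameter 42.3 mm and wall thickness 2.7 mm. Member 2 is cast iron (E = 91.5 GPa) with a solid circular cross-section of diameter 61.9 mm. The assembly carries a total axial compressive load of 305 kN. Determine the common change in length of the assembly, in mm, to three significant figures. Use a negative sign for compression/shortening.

-0.235 mm

A_1 = 335.9 mm².
A_2 = 3009 mm².
Equal strain + equilibrium ⇒ each member carries load in proportion to AE: A₁E₁ = 36280000 N, A₂E₂ = 275400000 N, ΣAE = 311600000 N.
δ = PL/ΣAE = -305000·240/311600000 = -0.2349 mm.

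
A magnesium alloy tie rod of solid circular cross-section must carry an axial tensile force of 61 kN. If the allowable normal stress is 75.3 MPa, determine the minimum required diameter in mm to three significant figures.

Required area A ≥ P/σ_allow = 61000/75.3 = 810.1 mm².
For a solid circular section, d ≥ √(4A/π) = 32.12 mm.

32.1 mm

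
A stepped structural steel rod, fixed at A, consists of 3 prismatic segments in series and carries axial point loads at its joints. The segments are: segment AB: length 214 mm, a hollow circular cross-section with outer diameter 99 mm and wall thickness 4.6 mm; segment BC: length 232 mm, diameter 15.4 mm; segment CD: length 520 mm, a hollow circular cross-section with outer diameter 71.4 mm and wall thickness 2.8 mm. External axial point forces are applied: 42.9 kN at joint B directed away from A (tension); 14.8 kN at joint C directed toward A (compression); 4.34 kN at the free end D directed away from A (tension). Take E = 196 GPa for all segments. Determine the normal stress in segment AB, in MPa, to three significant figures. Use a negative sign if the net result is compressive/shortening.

23.8 MPa

Internal axial forces (sectioning from the free end, tension +): N_CD = 4.34 kN, N_BC = -10.46 kN, N_AB = 32.44 kN.
A_AB = 1364 mm².
σ_AB = N_AB/A_AB = 32440/1364 = 23.78 MPa.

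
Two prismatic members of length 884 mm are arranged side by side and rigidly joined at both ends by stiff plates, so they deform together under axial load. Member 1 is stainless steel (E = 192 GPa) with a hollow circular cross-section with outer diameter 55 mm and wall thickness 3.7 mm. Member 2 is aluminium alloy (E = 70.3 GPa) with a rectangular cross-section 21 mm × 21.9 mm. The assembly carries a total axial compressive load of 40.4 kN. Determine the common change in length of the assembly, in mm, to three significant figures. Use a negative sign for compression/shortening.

-0.243 mm

A_1 = 596.3 mm².
A_2 = 459.9 mm².
Equal strain + equilibrium ⇒ each member carries load in proportion to AE: A₁E₁ = 114500000 N, A₂E₂ = 32330000 N, ΣAE = 146800000 N.
δ = PL/ΣAE = -40400·884/146800000 = -0.2432 mm.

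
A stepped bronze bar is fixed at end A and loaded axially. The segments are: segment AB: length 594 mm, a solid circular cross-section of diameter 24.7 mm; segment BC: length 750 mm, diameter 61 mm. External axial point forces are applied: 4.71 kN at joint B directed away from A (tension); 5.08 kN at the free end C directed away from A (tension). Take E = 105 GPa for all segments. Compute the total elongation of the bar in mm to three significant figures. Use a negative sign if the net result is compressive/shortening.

0.128 mm

Internal axial forces (sectioning from the free end, tension +): N_BC = 5.08 kN, N_AB = 9.79 kN.
A_AB = 479.2 mm².
A_BC = 2922 mm².
δ_AB = 9790·594/(479.2·105000) = 0.1156 mm
δ_BC = 5080·750/(2922·105000) = 0.01242 mm
δ = Σδ_i = 0.128 mm.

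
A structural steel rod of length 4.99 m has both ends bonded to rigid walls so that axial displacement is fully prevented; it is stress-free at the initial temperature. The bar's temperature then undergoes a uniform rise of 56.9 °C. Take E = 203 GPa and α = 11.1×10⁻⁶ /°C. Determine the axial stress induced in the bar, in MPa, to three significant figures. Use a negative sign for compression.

-128 MPa

Free thermal expansion αLΔT = 11.1e-6 · 4990 · 56.9 = 3.152 mm.
The walls impose strain ε = −(3.152)/4990 = -6.3159e-04; σ = Eε = 203000 · -6.3159e-04 = -128.2 MPa.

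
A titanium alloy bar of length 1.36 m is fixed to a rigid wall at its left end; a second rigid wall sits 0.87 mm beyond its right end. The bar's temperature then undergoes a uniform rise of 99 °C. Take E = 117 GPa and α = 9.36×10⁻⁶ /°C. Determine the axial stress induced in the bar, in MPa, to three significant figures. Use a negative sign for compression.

Free thermal expansion αLΔT = 9.36e-6 · 1360 · 99 = 1.26 mm.
The walls engage after the gap closes; constrained expansion = 1.26 − 0.87 = 0.3902 mm.
The walls impose strain ε = −(0.3902)/1360 = -2.8693e-04; σ = Eε = 117000 · -2.8693e-04 = -33.57 MPa.

-33.6 MPa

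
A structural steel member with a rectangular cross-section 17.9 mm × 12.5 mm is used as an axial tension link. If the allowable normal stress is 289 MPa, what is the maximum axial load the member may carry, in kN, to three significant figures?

64.7 kN

A = 223.7 mm².
P_max = σ_allow · A = 289 · 223.7 = 64660 N = 64.66 kN.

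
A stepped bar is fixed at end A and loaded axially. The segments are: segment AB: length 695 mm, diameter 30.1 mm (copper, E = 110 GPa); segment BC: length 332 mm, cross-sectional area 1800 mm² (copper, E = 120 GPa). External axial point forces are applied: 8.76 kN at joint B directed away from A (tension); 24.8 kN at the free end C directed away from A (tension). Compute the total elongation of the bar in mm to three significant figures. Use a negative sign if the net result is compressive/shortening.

0.336 mm

Internal axial forces (sectioning from the free end, tension +): N_BC = 24.8 kN, N_AB = 33.56 kN.
A_AB = 711.6 mm².
δ_AB = 33560·695/(711.6·110000) = 0.298 mm
δ_BC = 24800·332/(1800·120000) = 0.03812 mm
δ = Σδ_i = 0.3361 mm.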